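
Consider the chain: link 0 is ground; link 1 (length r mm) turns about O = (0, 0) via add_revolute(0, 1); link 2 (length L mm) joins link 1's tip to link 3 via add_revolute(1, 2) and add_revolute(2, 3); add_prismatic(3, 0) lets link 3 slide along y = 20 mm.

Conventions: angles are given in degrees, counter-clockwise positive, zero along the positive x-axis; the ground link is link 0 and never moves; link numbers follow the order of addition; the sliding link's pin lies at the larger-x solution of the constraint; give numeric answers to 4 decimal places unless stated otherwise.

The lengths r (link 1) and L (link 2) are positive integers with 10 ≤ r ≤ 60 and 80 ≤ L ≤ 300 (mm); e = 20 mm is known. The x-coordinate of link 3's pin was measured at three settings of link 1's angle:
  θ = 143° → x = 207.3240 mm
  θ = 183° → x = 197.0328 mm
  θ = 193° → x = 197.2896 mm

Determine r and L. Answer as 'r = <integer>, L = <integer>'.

constraint per measurement: (x − r cos θ)² + (r sin θ − e)² = L²
subtracting the θ₁ and θ₂ equations cancels the r² and L² terms:
r = (x₁² − x₂²) / (2[(x₁cos θ₁ + e sin θ₁) − (x₂cos θ₂ + e sin θ₂)]) = 46.9998 → r = 47
L² = (x₁ − r cos θ₁)² + (r sin θ₁ − e)² = 60025.0017 → L = 245.0000 → L = 245
check at θ₃=193°: x = 197.2896 (printed 197.2896) ✓

r = 47, L = 245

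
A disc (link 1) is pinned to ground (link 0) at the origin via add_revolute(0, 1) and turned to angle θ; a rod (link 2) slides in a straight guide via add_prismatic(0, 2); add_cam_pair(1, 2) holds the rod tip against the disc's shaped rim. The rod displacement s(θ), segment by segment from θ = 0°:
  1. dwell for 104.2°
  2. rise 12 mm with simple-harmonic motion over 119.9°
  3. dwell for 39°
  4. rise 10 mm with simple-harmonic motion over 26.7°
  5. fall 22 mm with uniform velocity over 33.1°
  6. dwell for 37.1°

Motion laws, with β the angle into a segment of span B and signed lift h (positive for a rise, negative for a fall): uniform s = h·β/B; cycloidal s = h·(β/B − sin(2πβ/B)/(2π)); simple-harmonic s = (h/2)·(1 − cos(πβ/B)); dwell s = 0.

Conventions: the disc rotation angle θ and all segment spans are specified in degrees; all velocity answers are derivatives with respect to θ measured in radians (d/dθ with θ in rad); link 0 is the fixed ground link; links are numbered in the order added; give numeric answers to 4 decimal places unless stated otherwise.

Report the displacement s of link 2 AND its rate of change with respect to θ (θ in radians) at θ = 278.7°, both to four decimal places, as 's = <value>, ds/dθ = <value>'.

segment 1 (0° to 104.2°, dwell): s unchanged at 0.0000
segment 2 (104.2° to 224.1°, simple-harmonic, h = 12) is passed completely: s = 0.0000 + (12) = 12.0000
segment 3 (224.1° to 263.1°, dwell): s unchanged at 12.0000
θ = 278.7° falls in segment 4 (263.1° to 289.8°, simple-harmonic, h = 10): β = 278.7 − 263.1 = 15.6°, B = 26.7°; Δs = 10/2·(1 − cos(π·0.5843)) = 6.3083; s = 12.0000 + 6.3083 = 18.3083
velocity in seg [263.1°–289.8°] (simple-harmonic), θ in radians: β = 15.6° = 0.2723 rad, B = 26.7° = 0.4660 rad; ds/dθ = (πh/(2B)) sin(πβ/B) = (π·10/(2·0.4660)) sin(π·0.5843) = 32.533494 mm/rad

s = 18.3083, ds/dθ = 32.5335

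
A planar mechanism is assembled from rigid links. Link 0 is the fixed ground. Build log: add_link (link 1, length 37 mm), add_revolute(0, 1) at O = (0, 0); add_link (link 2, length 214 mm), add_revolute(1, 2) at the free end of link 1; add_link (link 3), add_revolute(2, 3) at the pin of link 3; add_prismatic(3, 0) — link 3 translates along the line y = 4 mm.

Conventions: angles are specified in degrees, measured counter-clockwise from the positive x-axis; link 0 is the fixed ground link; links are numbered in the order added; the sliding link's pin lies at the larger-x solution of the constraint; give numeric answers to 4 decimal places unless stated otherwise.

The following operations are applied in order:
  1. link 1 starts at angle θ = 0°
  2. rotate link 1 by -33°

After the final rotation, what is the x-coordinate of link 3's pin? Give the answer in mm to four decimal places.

geometry: r = 37 mm, L = 214 mm, e = 4 mm; θ starts at 0°
rotate link 1 by -33°: θ ← 0° -33° = -33°
crank pin P = (r cos θ, r sin θ) = (31.030811, -20.151644)
h = r sin θ − e = -20.151644 − 4 = -24.151644
x = r cos θ + √(L² − h²) = 31.030811 + 212.632778 = 243.663589

243.6636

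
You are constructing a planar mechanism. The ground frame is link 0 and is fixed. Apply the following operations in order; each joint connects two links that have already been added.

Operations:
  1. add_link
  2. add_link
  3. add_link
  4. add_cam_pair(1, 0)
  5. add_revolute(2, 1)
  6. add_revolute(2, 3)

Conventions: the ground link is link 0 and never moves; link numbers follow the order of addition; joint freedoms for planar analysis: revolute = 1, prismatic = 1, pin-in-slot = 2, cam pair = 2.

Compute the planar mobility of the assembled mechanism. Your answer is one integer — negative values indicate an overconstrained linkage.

link 0 = ground. State L|J1|J2 = 1|0|0
+link1  2|0|0
+link2  3|0|0
+link3  4|0|0
C(1,0) f=2→J2  4|0|1
R(2,1) f=1→J1  4|1|1
R(2,3) f=1→J1  4|2|1
M = 3(4−1)−2·2−1 = 9−4−1 = 4

M = 4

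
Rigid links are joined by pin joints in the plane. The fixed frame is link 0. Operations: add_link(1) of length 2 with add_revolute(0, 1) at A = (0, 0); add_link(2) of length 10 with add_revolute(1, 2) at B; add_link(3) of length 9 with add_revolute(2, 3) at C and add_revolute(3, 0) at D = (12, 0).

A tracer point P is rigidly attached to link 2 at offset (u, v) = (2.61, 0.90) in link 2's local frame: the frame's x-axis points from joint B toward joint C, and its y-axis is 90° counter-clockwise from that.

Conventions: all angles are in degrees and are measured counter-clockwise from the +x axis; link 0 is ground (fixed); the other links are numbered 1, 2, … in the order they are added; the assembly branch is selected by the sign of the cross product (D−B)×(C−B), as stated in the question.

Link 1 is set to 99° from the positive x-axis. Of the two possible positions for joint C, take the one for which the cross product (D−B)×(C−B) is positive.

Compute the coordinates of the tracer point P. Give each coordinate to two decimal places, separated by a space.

A=(0,0), D=(12.00,0)
B = A + 2.00·(cos99°, sin99°) = (-0.3129, 1.9754)
|BD| = 12.4703
circle(B,10.00) ∩ circle(D,9.00): a=6.9970, h=7.1444
  candidates: C₊=(7.7275,7.9212) cross=89.093; C₋=(5.4640,-6.1872) cross=-89.093
  branch + wants cross > 0 → take C=(7.7275,7.9212) (cross=89.093)
ex = (C−B)/|BC| = (0.8040,0.5946); ey = (-0.5946,0.8040)
P = B + 2.61·ex + 0.90·ey = (1.2505,4.2509)

1.25 4.25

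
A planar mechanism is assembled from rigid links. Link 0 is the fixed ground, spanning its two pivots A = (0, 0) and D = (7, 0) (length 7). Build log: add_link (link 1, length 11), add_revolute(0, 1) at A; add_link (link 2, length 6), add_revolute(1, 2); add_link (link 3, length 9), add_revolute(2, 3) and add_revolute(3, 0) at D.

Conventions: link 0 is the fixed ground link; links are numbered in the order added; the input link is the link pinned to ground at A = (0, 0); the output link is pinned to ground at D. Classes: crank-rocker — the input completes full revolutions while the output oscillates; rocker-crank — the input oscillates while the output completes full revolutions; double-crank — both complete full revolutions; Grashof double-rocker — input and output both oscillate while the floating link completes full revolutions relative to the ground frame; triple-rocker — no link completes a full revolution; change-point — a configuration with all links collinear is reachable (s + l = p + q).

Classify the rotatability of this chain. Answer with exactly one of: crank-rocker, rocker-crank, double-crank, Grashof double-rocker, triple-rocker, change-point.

lengths: ground=7, input=11, coupler=6, output=9
sorted: s=6 (shortest), l=11 (longest), p+q=16
s + l = 17 vs p + q = 16
s + l > p + q → non-Grashof → no link fully rotates → triple-rocker

triple-rocker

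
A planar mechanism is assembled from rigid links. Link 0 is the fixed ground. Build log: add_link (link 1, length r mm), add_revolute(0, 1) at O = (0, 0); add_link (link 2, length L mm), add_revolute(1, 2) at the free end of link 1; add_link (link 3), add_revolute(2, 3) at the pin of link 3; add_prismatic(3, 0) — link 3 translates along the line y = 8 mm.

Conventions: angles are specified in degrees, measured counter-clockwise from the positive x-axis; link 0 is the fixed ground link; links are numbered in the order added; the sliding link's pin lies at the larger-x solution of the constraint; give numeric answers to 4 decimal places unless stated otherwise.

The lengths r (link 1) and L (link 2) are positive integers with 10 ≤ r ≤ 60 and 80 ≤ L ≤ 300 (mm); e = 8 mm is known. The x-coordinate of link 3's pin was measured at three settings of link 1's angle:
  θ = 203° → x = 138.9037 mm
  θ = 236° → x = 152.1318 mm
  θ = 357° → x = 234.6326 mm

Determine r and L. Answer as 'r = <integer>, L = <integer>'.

constraint per measurement: (x − r cos θ)² + (r sin θ − e)² = L²
subtracting the θ₁ and θ₂ equations cancels the r² and L² terms:
r = (x₁² − x₂²) / (2[(x₁cos θ₁ + e sin θ₁) − (x₂cos θ₂ + e sin θ₂)]) = 49.0001 → r = 49
L² = (x₁ − r cos θ₁)² + (r sin θ₁ − e)² = 34596.0010 → L = 186.0000 → L = 186
check at θ₃=357°: x = 234.6326 (printed 234.6326) ✓

r = 49, L = 186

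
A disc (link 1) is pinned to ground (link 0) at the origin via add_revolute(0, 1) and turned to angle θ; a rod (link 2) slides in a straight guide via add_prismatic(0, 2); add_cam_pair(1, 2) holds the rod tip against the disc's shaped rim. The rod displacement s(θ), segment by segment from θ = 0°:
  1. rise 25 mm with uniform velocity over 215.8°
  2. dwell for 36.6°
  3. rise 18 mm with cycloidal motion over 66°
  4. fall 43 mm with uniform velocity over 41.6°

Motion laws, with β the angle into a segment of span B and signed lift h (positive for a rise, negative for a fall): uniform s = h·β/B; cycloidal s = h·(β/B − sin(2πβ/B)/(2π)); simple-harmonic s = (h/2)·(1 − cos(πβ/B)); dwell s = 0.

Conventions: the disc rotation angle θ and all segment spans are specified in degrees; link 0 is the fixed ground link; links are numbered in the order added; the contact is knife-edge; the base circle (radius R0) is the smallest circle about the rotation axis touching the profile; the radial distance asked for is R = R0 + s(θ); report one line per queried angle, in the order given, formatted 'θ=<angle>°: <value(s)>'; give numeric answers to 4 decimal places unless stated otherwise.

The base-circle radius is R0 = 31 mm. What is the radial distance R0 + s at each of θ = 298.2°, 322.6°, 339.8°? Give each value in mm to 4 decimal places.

segment 1 (0° to 215.8°, uniform, h = 25) is passed completely: s = 0.0000 + (25) = 25.0000
segment 2 (215.8° to 252.4°, dwell): s unchanged at 25.0000
θ = 298.2° falls in segment 3 (252.4° to 318.4°, cycloidal, h = 18): β = 298.2 − 252.4 = 45.8°, B = 66°; Δs = 18·(0.6939 − sin(2π·0.6939)/(2π)) = 15.1798; s = 25.0000 + 15.1798 = 40.1798
segment 3 (252.4° to 318.4°, cycloidal, h = 18) is passed completely: s = 25.0000 + (18) = 43.0000
θ = 322.6° falls in segment 4 (318.4° to 360°, uniform, h = -43): β = 322.6 − 318.4 = 4.2°, B = 41.6°; Δs = -43·4.2/41.6 = -4.3413; s = 43.0000 − 4.3413 = 38.6587
θ = 339.8° falls in segment 4 (318.4° to 360°, uniform, h = -43): β = 339.8 − 318.4 = 21.4°, B = 41.6°; Δs = -43·21.4/41.6 = -22.1202; s = 43.0000 − 22.1202 = 20.8798
θ=298.2°: R = R0 + s = 31 + 40.1798 = 71.1798
θ=322.6°: R = R0 + s = 31 + 38.6587 = 69.6587
θ=339.8°: R = R0 + s = 31 + 20.8798 = 51.8798

θ=298.2°: 71.1798
θ=322.6°: 69.6587
θ=339.8°: 51.8798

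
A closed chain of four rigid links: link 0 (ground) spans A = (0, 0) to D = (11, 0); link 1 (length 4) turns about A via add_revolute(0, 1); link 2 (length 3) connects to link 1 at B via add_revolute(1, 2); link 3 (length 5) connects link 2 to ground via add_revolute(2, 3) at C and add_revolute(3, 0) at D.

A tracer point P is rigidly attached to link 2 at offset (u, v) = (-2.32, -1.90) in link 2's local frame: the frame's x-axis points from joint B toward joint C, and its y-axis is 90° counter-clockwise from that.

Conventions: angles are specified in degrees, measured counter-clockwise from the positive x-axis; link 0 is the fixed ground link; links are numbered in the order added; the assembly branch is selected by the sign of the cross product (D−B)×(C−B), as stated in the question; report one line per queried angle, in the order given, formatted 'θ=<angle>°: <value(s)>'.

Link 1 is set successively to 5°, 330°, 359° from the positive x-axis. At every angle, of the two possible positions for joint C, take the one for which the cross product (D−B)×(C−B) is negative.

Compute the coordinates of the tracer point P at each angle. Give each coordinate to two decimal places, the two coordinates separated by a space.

A=(0,0), D=(11.00,0)
θ=5°: B = A + 4.00·(cos5°, sin5°) = (3.9848, 0.3486)
θ=5°: |BD| = 7.0239
θ=5°: circle(B,3.00) ∩ circle(D,5.00): a=2.3730, h=1.8355
θ=5°:   candidates: C₊=(6.4459,2.0641) cross=12.892; C₋=(6.2637,-1.6024) cross=-12.892
θ=5°:   branch - wants cross < 0 → take C=(6.2637,-1.6024) (cross=-12.892)
θ=5°: ex = (C−B)/|BC| = (0.7596,-0.6503); ey = (0.6503,0.7596)
θ=5°: P = B + -2.32·ex + -1.90·ey = (0.9868,0.4141)
θ=330°: B = A + 4.00·(cos330°, sin330°) = (3.4641, -2.0000)
θ=330°: |BD| = 7.7968
θ=330°: circle(B,3.00) ∩ circle(D,5.00): a=2.8723, h=0.8659
θ=330°:   candidates: C₊=(6.0182,-0.4263) cross=6.751; C₋=(6.4624,-2.1001) cross=-6.751
θ=330°:   branch - wants cross < 0 → take C=(6.4624,-2.1001) (cross=-6.751)
θ=330°: ex = (C−B)/|BC| = (0.9994,-0.0334); ey = (0.0334,0.9994)
θ=330°: P = B + -2.32·ex + -1.90·ey = (1.0820,-3.8215)
θ=359°: B = A + 4.00·(cos359°, sin359°) = (3.9994, -0.0698)
θ=359°: |BD| = 7.0010
θ=359°: circle(B,3.00) ∩ circle(D,5.00): a=2.3578, h=1.8550
θ=359°:   candidates: C₊=(6.3386,1.8086) cross=12.987; C₋=(6.3755,-1.9012) cross=-12.987
θ=359°:   branch - wants cross < 0 → take C=(6.3755,-1.9012) (cross=-12.987)
θ=359°: ex = (C−B)/|BC| = (0.7921,-0.6105); ey = (0.6105,0.7921)
θ=359°: P = B + -2.32·ex + -1.90·ey = (1.0020,-0.1585)

θ=5°: 0.99 0.41
θ=330°: 1.08 -3.82
θ=359°: 1.00 -0.16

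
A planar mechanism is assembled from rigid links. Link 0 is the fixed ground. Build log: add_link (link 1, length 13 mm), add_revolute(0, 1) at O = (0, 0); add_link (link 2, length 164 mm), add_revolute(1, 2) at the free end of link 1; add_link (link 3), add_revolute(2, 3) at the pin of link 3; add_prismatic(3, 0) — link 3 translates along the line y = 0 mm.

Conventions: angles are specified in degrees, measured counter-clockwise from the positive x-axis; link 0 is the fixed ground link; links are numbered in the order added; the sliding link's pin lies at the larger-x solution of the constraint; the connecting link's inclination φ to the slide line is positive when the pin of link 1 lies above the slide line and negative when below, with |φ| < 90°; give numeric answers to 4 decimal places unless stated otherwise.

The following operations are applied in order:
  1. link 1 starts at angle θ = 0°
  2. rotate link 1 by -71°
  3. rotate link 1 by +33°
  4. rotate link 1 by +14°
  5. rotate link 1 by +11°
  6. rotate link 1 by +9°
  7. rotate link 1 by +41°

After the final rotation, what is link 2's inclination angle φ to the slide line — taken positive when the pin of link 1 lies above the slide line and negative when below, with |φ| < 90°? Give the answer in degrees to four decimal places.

geometry: r = 13 mm, L = 164 mm, e = 0 mm; θ starts at 0°
rotate link 1 by -71°: θ ← 0° -71° = -71°
rotate link 1 by +33°: θ ← -71° +33° = -38°
rotate link 1 by +14°: θ ← -38° +14° = -24°
rotate link 1 by +11°: θ ← -24° +11° = -13°
rotate link 1 by +9°: θ ← -13° +9° = -4°
rotate link 1 by +41°: θ ← -4° +41° = 37°
h = r sin θ − e = 7.823595 − 0 = 7.823595
sin φ = h / L = 7.823595 / 164 = 0.04770485
φ = arcsin(0.04770485) = 2.734324°

2.7343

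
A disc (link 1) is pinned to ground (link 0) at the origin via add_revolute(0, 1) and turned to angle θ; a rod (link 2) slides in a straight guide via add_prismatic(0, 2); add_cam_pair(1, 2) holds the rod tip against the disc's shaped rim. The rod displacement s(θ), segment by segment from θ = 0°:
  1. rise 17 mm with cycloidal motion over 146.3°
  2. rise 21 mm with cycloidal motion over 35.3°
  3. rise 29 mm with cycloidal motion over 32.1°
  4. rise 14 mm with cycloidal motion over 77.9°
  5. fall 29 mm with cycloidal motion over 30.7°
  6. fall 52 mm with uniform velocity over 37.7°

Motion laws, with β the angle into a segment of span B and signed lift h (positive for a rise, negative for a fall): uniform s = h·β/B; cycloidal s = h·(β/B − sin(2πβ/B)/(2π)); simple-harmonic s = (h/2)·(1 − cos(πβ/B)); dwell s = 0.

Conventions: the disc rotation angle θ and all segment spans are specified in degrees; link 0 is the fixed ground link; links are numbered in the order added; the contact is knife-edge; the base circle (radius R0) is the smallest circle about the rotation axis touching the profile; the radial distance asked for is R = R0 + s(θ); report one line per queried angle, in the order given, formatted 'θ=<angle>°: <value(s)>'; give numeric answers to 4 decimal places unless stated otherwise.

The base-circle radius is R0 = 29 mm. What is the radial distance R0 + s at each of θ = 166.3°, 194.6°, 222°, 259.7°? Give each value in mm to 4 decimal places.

segment 1 (0° to 146.3°, cycloidal, h = 17) is passed completely: s = 0.0000 + (17) = 17.0000
θ = 166.3° falls in segment 2 (146.3° to 181.6°, cycloidal, h = 21): β = 166.3 − 146.3 = 20°, B = 35.3°; Δs = 21·(0.5666 − sin(2π·0.5666)/(2π)) = 13.2556; s = 17.0000 + 13.2556 = 30.2556
segment 2 (146.3° to 181.6°, cycloidal, h = 21) is passed completely: s = 17.0000 + (21) = 38.0000
θ = 194.6° falls in segment 3 (181.6° to 213.7°, cycloidal, h = 29): β = 194.6 − 181.6 = 13°, B = 32.1°; Δs = 29·(0.4050 − sin(2π·0.4050)/(2π)) = 9.1499; s = 38.0000 + 9.1499 = 47.1499
segment 3 (181.6° to 213.7°, cycloidal, h = 29) is passed completely: s = 38.0000 + (29) = 67.0000
θ = 222° falls in segment 4 (213.7° to 291.6°, cycloidal, h = 14): β = 222 − 213.7 = 8.3°, B = 77.9°; Δs = 14·(0.1065 − sin(2π·0.1065)/(2π)) = 0.1089; s = 67.0000 + 0.1089 = 67.1089
θ = 259.7° falls in segment 4 (213.7° to 291.6°, cycloidal, h = 14): β = 259.7 − 213.7 = 46°, B = 77.9°; Δs = 14·(0.5905 − sin(2π·0.5905)/(2π)) = 9.4668; s = 67.0000 + 9.4668 = 76.4668
θ=166.3°: R = R0 + s = 29 + 30.2556 = 59.2556
θ=194.6°: R = R0 + s = 29 + 47.1499 = 76.1499
θ=222°: R = R0 + s = 29 + 67.1089 = 96.1089
θ=259.7°: R = R0 + s = 29 + 76.4668 = 105.4668

θ=166.3°: 59.2556
θ=194.6°: 76.1499
θ=222°: 96.1089
θ=259.7°: 105.4668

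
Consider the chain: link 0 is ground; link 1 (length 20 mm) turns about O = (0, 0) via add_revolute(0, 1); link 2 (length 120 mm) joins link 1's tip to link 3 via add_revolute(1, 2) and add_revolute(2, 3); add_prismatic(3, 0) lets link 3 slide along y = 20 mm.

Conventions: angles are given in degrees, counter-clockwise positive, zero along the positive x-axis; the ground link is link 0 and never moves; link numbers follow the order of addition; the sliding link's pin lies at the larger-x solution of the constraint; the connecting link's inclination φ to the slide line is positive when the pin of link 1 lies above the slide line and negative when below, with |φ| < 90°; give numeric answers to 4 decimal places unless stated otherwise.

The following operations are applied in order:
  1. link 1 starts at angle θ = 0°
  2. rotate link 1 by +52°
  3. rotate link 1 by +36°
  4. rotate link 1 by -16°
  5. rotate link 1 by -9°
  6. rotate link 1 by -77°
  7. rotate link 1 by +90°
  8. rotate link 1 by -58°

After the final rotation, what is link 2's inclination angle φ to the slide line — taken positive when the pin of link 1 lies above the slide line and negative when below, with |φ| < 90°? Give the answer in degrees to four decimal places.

geometry: r = 20 mm, L = 120 mm, e = 20 mm; θ starts at 0°
rotate link 1 by +52°: θ ← 0° +52° = 52°
rotate link 1 by +36°: θ ← 52° +36° = 88°
rotate link 1 by -16°: θ ← 88° -16° = 72°
rotate link 1 by -9°: θ ← 72° -9° = 63°
rotate link 1 by -77°: θ ← 63° -77° = -14°
rotate link 1 by +90°: θ ← -14° +90° = 76°
rotate link 1 by -58°: θ ← 76° -58° = 18°
h = r sin θ − e = 6.180340 − 20 = -13.819660
sin φ = h / L = -13.819660 / 120 = -0.11516383
φ = arcsin(-0.11516383) = -6.613075°

-6.6131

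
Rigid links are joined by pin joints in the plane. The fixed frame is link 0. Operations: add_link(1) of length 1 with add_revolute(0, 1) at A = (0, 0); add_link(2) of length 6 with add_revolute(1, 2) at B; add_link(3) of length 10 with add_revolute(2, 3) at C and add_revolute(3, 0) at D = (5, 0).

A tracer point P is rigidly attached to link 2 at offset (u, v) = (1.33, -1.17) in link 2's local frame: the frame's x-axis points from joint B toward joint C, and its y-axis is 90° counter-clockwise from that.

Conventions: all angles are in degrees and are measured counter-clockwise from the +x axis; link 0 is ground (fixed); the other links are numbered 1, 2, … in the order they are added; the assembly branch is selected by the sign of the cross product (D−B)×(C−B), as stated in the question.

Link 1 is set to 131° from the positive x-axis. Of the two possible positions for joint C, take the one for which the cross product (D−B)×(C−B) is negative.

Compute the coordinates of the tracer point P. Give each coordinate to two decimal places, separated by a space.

A=(0,0), D=(5.00,0)
B = A + 1.00·(cos131°, sin131°) = (-0.6561, 0.7547)
|BD| = 5.7062
circle(B,6.00) ∩ circle(D,10.00): a=-2.7549, h=5.3302
  candidates: C₊=(-2.6817,6.4024) cross=30.415; C₋=(-4.0917,-4.1643) cross=-30.415
  branch - wants cross < 0 → take C=(-4.0917,-4.1643) (cross=-30.415)
ex = (C−B)/|BC| = (-0.5726,-0.8198); ey = (0.8198,-0.5726)
P = B + 1.33·ex + -1.17·ey = (-2.3768,0.3343)

-2.38 0.33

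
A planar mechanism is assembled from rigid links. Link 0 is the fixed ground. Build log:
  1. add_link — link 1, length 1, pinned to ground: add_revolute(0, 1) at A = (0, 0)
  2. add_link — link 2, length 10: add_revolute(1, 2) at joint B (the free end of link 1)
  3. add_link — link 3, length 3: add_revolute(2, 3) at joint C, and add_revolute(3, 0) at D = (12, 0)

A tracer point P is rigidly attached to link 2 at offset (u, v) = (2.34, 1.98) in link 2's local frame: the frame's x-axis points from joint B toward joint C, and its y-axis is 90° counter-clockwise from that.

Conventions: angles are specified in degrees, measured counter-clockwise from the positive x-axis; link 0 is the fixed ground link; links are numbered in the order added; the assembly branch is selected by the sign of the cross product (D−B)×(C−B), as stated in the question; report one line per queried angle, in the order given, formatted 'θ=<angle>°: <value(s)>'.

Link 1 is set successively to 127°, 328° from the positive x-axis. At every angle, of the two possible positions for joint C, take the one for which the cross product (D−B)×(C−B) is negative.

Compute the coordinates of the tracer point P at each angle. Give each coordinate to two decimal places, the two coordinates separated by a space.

A=(0,0), D=(12.00,0)
θ=127°: B = A + 1.00·(cos127°, sin127°) = (-0.6018, 0.7986)
θ=127°: |BD| = 12.6271
θ=127°: circle(B,10.00) ∩ circle(D,3.00): a=9.9169, h=1.2864
θ=127°:   candidates: C₊=(9.3766,1.4553) cross=16.244; C₋=(9.2139,-1.1124) cross=-16.244
θ=127°:   branch - wants cross < 0 → take C=(9.2139,-1.1124) (cross=-16.244)
θ=127°: ex = (C−B)/|BC| = (0.9816,-0.1911); ey = (0.1911,0.9816)
θ=127°: P = B + 2.34·ex + 1.98·ey = (2.0734,2.2950)
θ=328°: B = A + 1.00·(cos328°, sin328°) = (0.8480, -0.5299)
θ=328°: |BD| = 11.1645
θ=328°: circle(B,10.00) ∩ circle(D,3.00): a=9.6577, h=2.5941
θ=328°:   candidates: C₊=(10.3717,2.5197) cross=28.962; C₋=(10.6180,-2.6627) cross=-28.962
θ=328°:   branch - wants cross < 0 → take C=(10.6180,-2.6627) (cross=-28.962)
θ=328°: ex = (C−B)/|BC| = (0.9770,-0.2133); ey = (0.2133,0.9770)
θ=328°: P = B + 2.34·ex + 1.98·ey = (3.5565,0.9055)

θ=127°: 2.07 2.29
θ=328°: 3.56 0.91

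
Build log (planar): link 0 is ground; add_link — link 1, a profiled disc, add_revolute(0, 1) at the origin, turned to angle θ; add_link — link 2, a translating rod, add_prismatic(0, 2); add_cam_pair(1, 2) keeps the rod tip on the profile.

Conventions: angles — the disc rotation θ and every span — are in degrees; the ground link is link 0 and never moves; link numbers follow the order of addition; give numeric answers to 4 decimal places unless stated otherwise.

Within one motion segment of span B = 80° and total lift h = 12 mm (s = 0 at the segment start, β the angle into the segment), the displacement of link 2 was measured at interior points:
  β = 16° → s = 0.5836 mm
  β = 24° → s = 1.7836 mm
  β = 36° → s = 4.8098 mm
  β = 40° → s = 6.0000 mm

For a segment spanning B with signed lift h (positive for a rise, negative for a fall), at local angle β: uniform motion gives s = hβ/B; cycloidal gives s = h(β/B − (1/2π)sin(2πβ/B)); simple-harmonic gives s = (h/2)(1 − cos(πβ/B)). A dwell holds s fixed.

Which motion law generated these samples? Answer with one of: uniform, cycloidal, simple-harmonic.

candidates at β/B = r: uniform s = h·r (linear in β); cycloidal s = h·(r − sin(2πr)/(2π)); simple-harmonic s = (h/2)(1 − cos(πr))
β=16°: printed 0.5836 | uniform 2.4000, cycloidal 0.5836, simple-harmonic 1.1459
β=24°: printed 1.7836 | uniform 3.6000, cycloidal 1.7836, simple-harmonic 2.4733
β=36°: printed 4.8098 | uniform 5.4000, cycloidal 4.8098, simple-harmonic 5.0614
β=40°: printed 6.0000 | uniform 6.0000, cycloidal 6.0000, simple-harmonic 6.0000
only one law matches every sample → cycloidal

cycloidal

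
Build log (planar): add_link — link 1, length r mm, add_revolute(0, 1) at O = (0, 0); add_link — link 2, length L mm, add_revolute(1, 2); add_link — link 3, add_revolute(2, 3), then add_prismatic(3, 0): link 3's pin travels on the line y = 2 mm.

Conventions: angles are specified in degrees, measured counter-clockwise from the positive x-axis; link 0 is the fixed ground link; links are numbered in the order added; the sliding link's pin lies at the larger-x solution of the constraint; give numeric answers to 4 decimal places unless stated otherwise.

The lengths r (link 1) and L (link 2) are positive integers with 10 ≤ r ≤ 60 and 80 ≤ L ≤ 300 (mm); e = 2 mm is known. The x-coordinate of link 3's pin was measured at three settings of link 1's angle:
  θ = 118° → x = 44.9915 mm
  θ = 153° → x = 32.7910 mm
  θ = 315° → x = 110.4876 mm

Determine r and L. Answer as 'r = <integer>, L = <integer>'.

constraint per measurement: (x − r cos θ)² + (r sin θ − e)² = L²
subtracting the θ₁ and θ₂ equations cancels the r² and L² terms:
r = (x₁² − x₂²) / (2[(x₁cos θ₁ + e sin θ₁) − (x₂cos θ₂ + e sin θ₂)]) = 53.0001 → r = 53
L² = (x₁ − r cos θ₁)² + (r sin θ₁ − e)² = 6889.0065 → L = 83.0000 → L = 83
check at θ₃=315°: x = 110.4876 (printed 110.4876) ✓

r = 53, L = 83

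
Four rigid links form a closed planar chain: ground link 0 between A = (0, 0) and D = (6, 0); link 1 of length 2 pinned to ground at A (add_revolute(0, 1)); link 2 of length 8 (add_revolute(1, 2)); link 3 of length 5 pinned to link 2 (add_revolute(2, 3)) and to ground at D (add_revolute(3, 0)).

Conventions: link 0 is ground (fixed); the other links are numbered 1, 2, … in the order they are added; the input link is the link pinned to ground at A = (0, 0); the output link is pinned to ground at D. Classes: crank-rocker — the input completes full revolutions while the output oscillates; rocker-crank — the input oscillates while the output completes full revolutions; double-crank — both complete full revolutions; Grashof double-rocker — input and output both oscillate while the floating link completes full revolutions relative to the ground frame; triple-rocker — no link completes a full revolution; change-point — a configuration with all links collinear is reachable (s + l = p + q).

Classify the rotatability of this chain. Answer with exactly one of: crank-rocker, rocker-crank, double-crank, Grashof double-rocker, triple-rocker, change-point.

lengths: ground=6, input=2, coupler=8, output=5
sorted: s=2 (shortest), l=8 (longest), p+q=11
s + l = 10 vs p + q = 11
s + l < p + q (Grashof) with shortest = input link → crank-rocker

crank-rocker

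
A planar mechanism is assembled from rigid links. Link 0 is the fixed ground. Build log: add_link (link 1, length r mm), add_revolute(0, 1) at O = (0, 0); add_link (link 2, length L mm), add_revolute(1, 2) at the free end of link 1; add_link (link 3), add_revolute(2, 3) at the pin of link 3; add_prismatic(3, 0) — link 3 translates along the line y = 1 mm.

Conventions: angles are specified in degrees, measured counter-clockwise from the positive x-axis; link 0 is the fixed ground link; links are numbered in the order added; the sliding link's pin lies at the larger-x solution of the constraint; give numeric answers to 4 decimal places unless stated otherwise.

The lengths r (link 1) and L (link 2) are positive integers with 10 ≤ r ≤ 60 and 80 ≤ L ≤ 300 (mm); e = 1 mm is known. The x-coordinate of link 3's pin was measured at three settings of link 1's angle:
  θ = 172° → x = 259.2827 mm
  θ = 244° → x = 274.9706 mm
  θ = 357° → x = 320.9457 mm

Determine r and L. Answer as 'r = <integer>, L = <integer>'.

constraint per measurement: (x − r cos θ)² + (r sin θ − e)² = L²
subtracting the θ₁ and θ₂ equations cancels the r² and L² terms:
r = (x₁² − x₂²) / (2[(x₁cos θ₁ + e sin θ₁) − (x₂cos θ₂ + e sin θ₂)]) = 31.0001 → r = 31
L² = (x₁ − r cos θ₁)² + (r sin θ₁ − e)² = 84099.9713 → L = 290.0000 → L = 290
check at θ₃=357°: x = 320.9457 (printed 320.9457) ✓

r = 31, L = 290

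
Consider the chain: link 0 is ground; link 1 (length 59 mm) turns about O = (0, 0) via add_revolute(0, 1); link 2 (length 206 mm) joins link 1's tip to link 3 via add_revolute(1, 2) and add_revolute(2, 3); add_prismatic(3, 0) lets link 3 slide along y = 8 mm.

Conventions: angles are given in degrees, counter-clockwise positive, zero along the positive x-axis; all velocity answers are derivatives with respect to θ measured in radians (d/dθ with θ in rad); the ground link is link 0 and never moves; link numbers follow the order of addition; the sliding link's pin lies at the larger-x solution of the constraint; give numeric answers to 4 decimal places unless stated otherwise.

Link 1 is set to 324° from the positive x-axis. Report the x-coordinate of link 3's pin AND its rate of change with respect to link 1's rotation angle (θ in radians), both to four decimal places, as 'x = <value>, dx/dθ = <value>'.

geometry: r = 59 mm, L = 206 mm, e = 8 mm
crank pin P = (r cos θ, r sin θ) = (47.732003, -34.679330)
h = r sin θ − e = -34.679330 − 8 = -42.679330
x = r cos θ + √(L² − h²) = 47.732003 + 201.530332 = 249.262335
dx/dθ = −r sin θ − h·r cos θ/√(L² − h²) (θ in radians; h = -42.679330) = 44.787832

x = 249.2623, dx/dθ = 44.7878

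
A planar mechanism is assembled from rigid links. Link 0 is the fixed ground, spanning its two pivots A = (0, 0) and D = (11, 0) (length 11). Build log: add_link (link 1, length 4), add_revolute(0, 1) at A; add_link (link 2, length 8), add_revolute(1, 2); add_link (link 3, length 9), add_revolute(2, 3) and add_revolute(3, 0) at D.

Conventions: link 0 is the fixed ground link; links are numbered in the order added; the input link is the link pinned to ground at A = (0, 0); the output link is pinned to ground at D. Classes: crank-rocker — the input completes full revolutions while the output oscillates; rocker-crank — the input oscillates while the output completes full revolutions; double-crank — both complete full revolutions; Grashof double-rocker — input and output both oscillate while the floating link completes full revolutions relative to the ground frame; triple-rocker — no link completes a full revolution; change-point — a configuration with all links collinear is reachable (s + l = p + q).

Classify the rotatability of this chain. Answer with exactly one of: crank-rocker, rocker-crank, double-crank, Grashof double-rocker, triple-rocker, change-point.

lengths: ground=11, input=4, coupler=8, output=9
sorted: s=4 (shortest), l=11 (longest), p+q=17
s + l = 15 vs p + q = 17
s + l < p + q (Grashof) with shortest = input link → crank-rocker

crank-rocker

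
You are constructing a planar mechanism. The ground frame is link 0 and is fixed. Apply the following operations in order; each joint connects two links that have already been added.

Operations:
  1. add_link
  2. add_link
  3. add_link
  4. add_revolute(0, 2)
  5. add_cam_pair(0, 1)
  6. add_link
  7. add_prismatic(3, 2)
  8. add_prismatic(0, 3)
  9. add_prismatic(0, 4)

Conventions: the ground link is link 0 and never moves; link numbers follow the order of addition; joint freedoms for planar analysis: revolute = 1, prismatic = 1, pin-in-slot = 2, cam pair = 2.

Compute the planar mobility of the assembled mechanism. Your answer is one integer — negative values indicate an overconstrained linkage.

L=1 J1=0 J2=0
add link → L=2 J1=0 J2=0
add link → L=3 J1=0 J2=0
add link → L=4 J1=0 J2=0
R@0,2 dof=1 J1 → L=4 J1=1 J2=0
C@0,1 dof=2 J2 → L=4 J1=1 J2=1
add link → L=5 J1=1 J2=1
P@3,2 dof=1 J1 → L=5 J1=2 J2=1
P@0,3 dof=1 J1 → L=5 J1=3 J2=1
P@0,4 dof=1 J1 → L=5 J1=4 J2=1
M=3(L−1)−2J1−J2=3·4−2·4−1=3

M = 3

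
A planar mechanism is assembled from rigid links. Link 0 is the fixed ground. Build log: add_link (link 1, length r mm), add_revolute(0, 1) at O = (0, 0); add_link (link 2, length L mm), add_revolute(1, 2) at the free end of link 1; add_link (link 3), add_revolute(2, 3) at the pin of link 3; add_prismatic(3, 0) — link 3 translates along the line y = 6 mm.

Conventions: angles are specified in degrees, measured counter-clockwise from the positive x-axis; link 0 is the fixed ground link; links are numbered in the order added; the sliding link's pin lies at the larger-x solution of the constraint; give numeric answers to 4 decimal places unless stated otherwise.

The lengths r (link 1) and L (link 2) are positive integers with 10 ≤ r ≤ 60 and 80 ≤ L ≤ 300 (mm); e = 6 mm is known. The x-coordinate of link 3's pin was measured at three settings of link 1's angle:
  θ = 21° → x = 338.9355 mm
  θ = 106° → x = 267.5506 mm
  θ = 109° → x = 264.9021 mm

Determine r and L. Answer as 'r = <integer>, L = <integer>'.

constraint per measurement: (x − r cos θ)² + (r sin θ − e)² = L²
subtracting the θ₁ and θ₂ equations cancels the r² and L² terms:
r = (x₁² − x₂²) / (2[(x₁cos θ₁ + e sin θ₁) − (x₂cos θ₂ + e sin θ₂)]) = 56.0000 → r = 56
L² = (x₁ − r cos θ₁)² + (r sin θ₁ − e)² = 82369.0124 → L = 287.0000 → L = 287
check at θ₃=109°: x = 264.9021 (printed 264.9021) ✓

r = 56, L = 287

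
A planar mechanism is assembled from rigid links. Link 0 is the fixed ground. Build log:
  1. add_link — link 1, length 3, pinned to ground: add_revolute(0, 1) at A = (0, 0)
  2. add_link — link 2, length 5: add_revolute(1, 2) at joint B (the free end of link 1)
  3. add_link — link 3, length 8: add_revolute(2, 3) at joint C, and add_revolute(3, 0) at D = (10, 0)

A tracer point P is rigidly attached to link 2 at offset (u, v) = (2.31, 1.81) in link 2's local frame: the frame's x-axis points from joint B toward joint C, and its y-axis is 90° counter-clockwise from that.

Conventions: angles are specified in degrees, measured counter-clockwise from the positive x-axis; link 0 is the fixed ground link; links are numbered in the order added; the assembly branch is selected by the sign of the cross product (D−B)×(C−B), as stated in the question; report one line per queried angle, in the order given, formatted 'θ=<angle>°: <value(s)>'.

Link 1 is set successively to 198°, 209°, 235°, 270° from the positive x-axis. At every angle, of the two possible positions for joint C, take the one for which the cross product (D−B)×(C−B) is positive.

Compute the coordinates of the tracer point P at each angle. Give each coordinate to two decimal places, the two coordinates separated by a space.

A=(0,0), D=(10.00,0)
θ=198°: B = A + 3.00·(cos198°, sin198°) = (-2.8532, -0.9271)
θ=198°: |BD| = 12.8866
θ=198°: circle(B,5.00) ∩ circle(D,8.00): a=4.9301, h=0.8333
θ=198°:   candidates: C₊=(2.0042,0.2587) cross=10.738; C₋=(2.1241,-1.4035) cross=-10.738
θ=198°:   branch + wants cross > 0 → take C=(2.0042,0.2587) (cross=10.738)
θ=198°: ex = (C−B)/|BC| = (0.9715,0.2372); ey = (-0.2372,0.9715)
θ=198°: P = B + 2.31·ex + 1.81·ey = (-1.0383,1.3791)
θ=209°: B = A + 3.00·(cos209°, sin209°) = (-2.6239, -1.4544)
θ=209°: |BD| = 12.7074
θ=209°: circle(B,5.00) ∩ circle(D,8.00): a=4.8191, h=1.3326
θ=209°:   candidates: C₊=(2.0111,0.4210) cross=16.934; C₋=(2.3161,-2.2267) cross=-16.934
θ=209°:   branch + wants cross > 0 → take C=(2.0111,0.4210) (cross=16.934)
θ=209°: ex = (C−B)/|BC| = (0.9270,0.3751); ey = (-0.3751,0.9270)
θ=209°: P = B + 2.31·ex + 1.81·ey = (-1.1614,1.0899)
θ=235°: B = A + 3.00·(cos235°, sin235°) = (-1.7207, -2.4575)
θ=235°: |BD| = 11.9756
θ=235°: circle(B,5.00) ∩ circle(D,8.00): a=4.3595, h=2.4485
θ=235°:   candidates: C₊=(2.0435,0.8335) cross=29.322; C₋=(3.0484,-3.9592) cross=-29.322
θ=235°:   branch + wants cross > 0 → take C=(2.0435,0.8335) (cross=29.322)
θ=235°: ex = (C−B)/|BC| = (0.7529,0.6582); ey = (-0.6582,0.7529)
θ=235°: P = B + 2.31·ex + 1.81·ey = (-1.1730,0.4256)
θ=270°: B = A + 3.00·(cos270°, sin270°) = (-0.0000, -3.0000)
θ=270°: |BD| = 10.4403
θ=270°: circle(B,5.00) ∩ circle(D,8.00): a=3.3524, h=3.7096
θ=270°:   candidates: C₊=(2.1451,1.5165) cross=38.730; C₋=(4.2770,-5.5899) cross=-38.730
θ=270°:   branch + wants cross > 0 → take C=(2.1451,1.5165) (cross=38.730)
θ=270°: ex = (C−B)/|BC| = (0.4290,0.9033); ey = (-0.9033,0.4290)
θ=270°: P = B + 2.31·ex + 1.81·ey = (-0.6440,-0.1369)

θ=198°: -1.04 1.38
θ=209°: -1.16 1.09
θ=235°: -1.17 0.43
θ=270°: -0.64 -0.14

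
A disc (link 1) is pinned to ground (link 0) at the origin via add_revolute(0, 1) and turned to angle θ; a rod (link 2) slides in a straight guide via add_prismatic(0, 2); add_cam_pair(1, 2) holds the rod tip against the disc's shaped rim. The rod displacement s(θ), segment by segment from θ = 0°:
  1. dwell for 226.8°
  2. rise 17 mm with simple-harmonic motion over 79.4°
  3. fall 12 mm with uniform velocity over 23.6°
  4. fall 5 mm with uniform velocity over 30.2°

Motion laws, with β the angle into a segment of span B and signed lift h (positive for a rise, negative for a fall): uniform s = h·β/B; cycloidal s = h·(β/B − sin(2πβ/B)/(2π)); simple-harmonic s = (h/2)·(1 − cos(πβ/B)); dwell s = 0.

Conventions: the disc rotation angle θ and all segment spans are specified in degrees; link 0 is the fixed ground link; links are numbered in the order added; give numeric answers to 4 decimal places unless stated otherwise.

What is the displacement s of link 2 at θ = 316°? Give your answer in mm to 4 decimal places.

segment 1 (0° to 226.8°, dwell): s unchanged at 0.0000
segment 2 (226.8° to 306.2°, simple-harmonic, h = 17) is passed completely: s = 0.0000 + (17) = 17.0000
θ = 316° falls in segment 3 (306.2° to 329.8°, uniform, h = -12): β = 316 − 306.2 = 9.8°, B = 23.6°; Δs = -12·9.8/23.6 = -4.9831; s = 17.0000 − 4.9831 = 12.0169

12.0169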